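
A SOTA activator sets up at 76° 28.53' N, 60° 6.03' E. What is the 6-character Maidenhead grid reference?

MQ06bl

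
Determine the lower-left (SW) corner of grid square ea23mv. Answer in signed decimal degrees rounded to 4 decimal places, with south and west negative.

Field E=4, A=0: +4·20° lon, +0·10° lat → SW at lon -100°, lat -90°.
Square 2, 3: +2·2° lon, +3·1° lat → SW at lon -96°, lat -87°.
Subsquare m=12, v=21: +12·0.0833333° lon, +21·0.0416667° lat → SW at lon -95°, lat -86.125°.
latitude -86.1250, longitude -95.0000.

-86.1250, -95.0000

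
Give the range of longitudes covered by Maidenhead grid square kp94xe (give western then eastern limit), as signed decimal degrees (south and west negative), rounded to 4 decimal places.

Field K=10, P=15: +10·20° lon, +15·10° lat → SW at lon 20°, lat 60°.
Square 9, 4: +9·2° lon, +4·1° lat → SW at lon 38°, lat 64°.
Subsquare x=23, e=4: +23·0.0833333° lon, +4·0.0416667° lat → SW at lon 39.9167°, lat 64.1667°.
Cell spans 0.0833333° lon × 0.0416667° lat.
west 39.9167, east 40.0000.

39.9167, 40.0000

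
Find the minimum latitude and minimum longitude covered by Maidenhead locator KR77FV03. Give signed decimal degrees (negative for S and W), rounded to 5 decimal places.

Field K=10, R=17: +10·20° lon, +17·10° lat → SW at lon 20°, lat 80°.
Square 7, 7: +7·2° lon, +7·1° lat → SW at lon 34°, lat 87°.
Subsquare f=5, v=21: +5·0.0833333° lon, +21·0.0416667° lat → SW at lon 34.4167°, lat 87.875°.
Extended square 0, 3: +0·0.00833333° lon, +3·0.00416667° lat → SW at lon 34.4167°, lat 87.8875°.
latitude 87.88750, longitude 34.41667.

87.88750, 34.41667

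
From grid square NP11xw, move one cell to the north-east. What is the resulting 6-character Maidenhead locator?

NP21ax

Longitude subsquare x = 23; +1 → 24, wraps to 0 = a, carry into square.
Longitude square 1; +1 → 2.
Latitude subsquare w = 22; +1 → 23 = x.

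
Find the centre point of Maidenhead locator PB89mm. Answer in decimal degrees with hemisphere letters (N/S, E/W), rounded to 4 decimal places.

Field P=15, B=1: +15·20° lon, +1·10° lat → SW at lon 120°, lat -80°.
Square 8, 9: +8·2° lon, +9·1° lat → SW at lon 136°, lat -71°.
Subsquare m=12, m=12: +12·0.0833333° lon, +12·0.0416667° lat → SW at lon 137°, lat -70.5°.
Cell spans 0.0833333° lon × 0.0416667° lat. Centre is SW corner plus half of each.
latitude 70.4792° S, longitude 137.0417° E.

70.4792° S, 137.0417° E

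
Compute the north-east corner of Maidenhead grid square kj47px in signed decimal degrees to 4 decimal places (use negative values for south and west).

Field K=10, J=9: +10·20° lon, +9·10° lat → SW at lon 20°, lat 0°.
Square 4, 7: +4·2° lon, +7·1° lat → SW at lon 28°, lat 7°.
Subsquare p=15, x=23: +15·0.0833333° lon, +23·0.0416667° lat → SW at lon 29.25°, lat 7.95833°.
Cell spans 0.0833333° lon × 0.0416667° lat. NE corner is SW corner plus one full cell.
latitude 8.0000, longitude 29.3333.

8.0000, 29.3333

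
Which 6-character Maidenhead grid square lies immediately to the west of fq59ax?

Longitude subsquare a = 0; −1 → -1, wraps to 23 = x, carry into square.
Longitude square 5; −1 → 4.
The latitude characters are unchanged.

FQ49xx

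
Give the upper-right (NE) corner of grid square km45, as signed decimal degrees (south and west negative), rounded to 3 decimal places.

36.000, 30.000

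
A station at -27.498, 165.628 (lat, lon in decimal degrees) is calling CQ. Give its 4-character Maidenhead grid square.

RG22

Shift to the Maidenhead origin (180°W, 90°S): lon 345.63, lat 62.50.
Field: lon ⌊345.63/20⌋ = 17 → R; lat ⌊62.50/10⌋ = 6 → G.
Square: lon ⌊5.63/2⌋ = 2; lat ⌊2.50/1⌋ = 2.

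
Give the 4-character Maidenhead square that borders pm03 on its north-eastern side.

PM14

Longitude square 0; +1 → 1.
Latitude square 3; +1 → 4.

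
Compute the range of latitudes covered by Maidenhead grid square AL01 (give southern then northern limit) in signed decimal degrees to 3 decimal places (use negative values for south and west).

21.000, 22.000

Field A=0, L=11: +0·20° lon, +11·10° lat → SW at lon -180°, lat 20°.
Square 0, 1: +0·2° lon, +1·1° lat → SW at lon -180°, lat 21°.
Cell spans 2° lon × 1° lat.
south 21.000, north 22.000.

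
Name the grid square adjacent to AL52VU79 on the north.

AL52vv70

Latitude extended square 9; +1 → 10, wraps to 0, carry into subsquare.
Latitude subsquare u = 20; +1 → 21 = v.
The longitude characters are unchanged.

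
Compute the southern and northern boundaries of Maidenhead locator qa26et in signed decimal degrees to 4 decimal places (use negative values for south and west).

-83.2083, -83.1667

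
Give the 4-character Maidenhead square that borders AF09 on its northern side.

AG00

Latitude square 9; +1 → 10, wraps to 0, carry into field.
Latitude field F = 5; +1 → 6 = G.
The longitude characters are unchanged.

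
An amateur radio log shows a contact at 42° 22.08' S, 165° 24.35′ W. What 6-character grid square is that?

Add 180° to longitude and 90° to latitude: 14.5942, 47.6320.
Field: lon ⌊14.5942/20⌋ = 0 → A; lat ⌊47.6320/10⌋ = 4 → E.
Square: lon ⌊14.5942/2⌋ = 7; lat ⌊7.6320/1⌋ = 7.
Subsquare: lon ⌊0.5942/0.0833333⌋ = 7 → h; lat ⌊0.6320/0.0416667⌋ = 15 → p.

AE77hp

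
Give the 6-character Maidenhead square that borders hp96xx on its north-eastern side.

IP07aa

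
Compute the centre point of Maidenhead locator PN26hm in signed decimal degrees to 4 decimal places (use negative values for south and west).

46.5208, 124.6250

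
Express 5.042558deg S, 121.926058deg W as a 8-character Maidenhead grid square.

CI94aw89

Shift to the Maidenhead origin (180°W, 90°S): lon 58.07394, lat 84.95744.
Field: 58.07394/20 → 2 → C, 84.95744/10 → 8 → I; chars CI.
Square: 18.07394/2 → 9, 4.95744/1 → 4; chars 94.
Subsquare: 0.07394/0.0833333 → 0 → a, 0.95744/0.0416667 → 22 → w; chars aw.
Extended square: 0.07394/0.00833333 → 8, 0.04078/0.00416667 → 9; chars 89.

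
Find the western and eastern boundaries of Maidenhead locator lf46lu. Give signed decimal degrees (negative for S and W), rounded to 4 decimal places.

48.9167, 49.0000

Field L=11, F=5: +11·20° lon, +5·10° lat → SW at lon 40°, lat -40°.
Square 4, 6: +4·2° lon, +6·1° lat → SW at lon 48°, lat -34°.
Subsquare l=11, u=20: +11·0.0833333° lon, +20·0.0416667° lat → SW at lon 48.9167°, lat -33.1667°.
Cell spans 0.0833333° lon × 0.0416667° lat.
west 48.9167, east 49.0000.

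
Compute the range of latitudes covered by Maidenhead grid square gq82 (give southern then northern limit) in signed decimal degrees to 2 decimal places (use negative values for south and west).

72.00, 73.00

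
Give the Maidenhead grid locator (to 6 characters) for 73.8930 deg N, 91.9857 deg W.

Shift to the Maidenhead origin (180°W, 90°S): lon 88.0143, lat 163.8930.
Field: 88.0143/20 → 4 → E, 163.8930/10 → 16 → Q; chars EQ.
Square: 8.0143/2 → 4, 3.8930/1 → 3; chars 43.
Subsquare: 0.0143/0.0833333 → 0 → a, 0.8930/0.0416667 → 21 → v; chars av.

EQ43av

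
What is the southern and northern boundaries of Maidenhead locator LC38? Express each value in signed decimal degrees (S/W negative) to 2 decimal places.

-62.00, -61.00

Field L=11, C=2: +11·20° lon, +2·10° lat → SW at lon 40°, lat -70°.
Square 3, 8: +3·2° lon, +8·1° lat → SW at lon 46°, lat -62°.
Cell spans 2° lon × 1° lat.
south -62.00, north -61.00.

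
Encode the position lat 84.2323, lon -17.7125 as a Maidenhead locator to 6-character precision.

IR14df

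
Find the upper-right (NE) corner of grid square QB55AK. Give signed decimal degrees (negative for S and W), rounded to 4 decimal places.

Field Q=16, B=1: +16·20° lon, +1·10° lat → SW at lon 140°, lat -80°.
Square 5, 5: +5·2° lon, +5·1° lat → SW at lon 150°, lat -75°.
Subsquare a=0, k=10: +0·0.0833333° lon, +10·0.0416667° lat → SW at lon 150°, lat -74.5833°.
Cell spans 0.0833333° lon × 0.0416667° lat. NE corner is SW corner plus one full cell.
latitude -74.5417, longitude 150.0833.

-74.5417, 150.0833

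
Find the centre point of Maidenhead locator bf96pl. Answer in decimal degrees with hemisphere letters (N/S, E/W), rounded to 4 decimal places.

33.5208° S, 140.7083° W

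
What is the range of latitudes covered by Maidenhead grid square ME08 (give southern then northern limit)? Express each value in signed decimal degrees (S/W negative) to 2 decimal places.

Field M=12, E=4: +12·20° lon, +4·10° lat → SW at lon 60°, lat -50°.
Square 0, 8: +0·2° lon, +8·1° lat → SW at lon 60°, lat -42°.
Cell spans 2° lon × 1° lat.
south -42.00, north -41.00.

-42.00, -41.00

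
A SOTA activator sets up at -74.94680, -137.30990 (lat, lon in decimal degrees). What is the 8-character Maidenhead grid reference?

CB15ib22

Add 180° to longitude and 90° to latitude: 42.69010, 15.05320.
Field: lon ⌊42.69010/20⌋ = 2 → C; lat ⌊15.05320/10⌋ = 1 → B.
Square: lon ⌊2.69010/2⌋ = 1; lat ⌊5.05320/1⌋ = 5.
Subsquare: lon ⌊0.69010/0.0833333⌋ = 8 → i; lat ⌊0.05320/0.0416667⌋ = 1 → b.
Extended square: lon ⌊0.02343/0.00833333⌋ = 2; lat ⌊0.01153/0.00416667⌋ = 2.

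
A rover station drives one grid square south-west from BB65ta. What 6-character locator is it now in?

Longitude subsquare t = 19; −1 → 18 = s.
Latitude subsquare a = 0; −1 → -1, wraps to 23 = x, carry into square.
Latitude square 5; −1 → 4.

BB64sx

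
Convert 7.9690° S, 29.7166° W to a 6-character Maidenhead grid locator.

HI52da

Shift to the Maidenhead origin (180°W, 90°S): lon 150.2834, lat 82.0310.
Field (20°×10°, letters A–R): 150.2834/20 → 7 → H, 82.0310/10 → 8 → I; chars HI.
Square (2°×1°, digits 0–9): 10.2834/2 → 5, 2.0310/1 → 2; chars 52.
Subsquare (5′×2.5′, letters a–x): 0.2834/0.0833333 → 3 → d, 0.0310/0.0416667 → 0 → a; chars da.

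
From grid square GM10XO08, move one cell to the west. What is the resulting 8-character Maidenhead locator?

GM10wo98

Longitude extended square 0; −1 → -1, wraps to 9, carry into subsquare.
Longitude subsquare x = 23; −1 → 22 = w.
The latitude characters are unchanged.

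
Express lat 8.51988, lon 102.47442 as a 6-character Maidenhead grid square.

Offset from 180°W / 90°S: lon 282.4744°, lat 98.5199°.
Field (20°×10°, letters A–R): lon ⌊282.4744/20⌋ = 14 → O; lat ⌊98.5199/10⌋ = 9 → J.
Square (2°×1°, digits 0–9): lon ⌊2.4744/2⌋ = 1; lat ⌊8.5199/1⌋ = 8.
Subsquare (5′×2.5′, letters a–x): lon ⌊0.4744/0.0833333⌋ = 5 → f; lat ⌊0.5199/0.0416667⌋ = 12 → m.

OJ18fm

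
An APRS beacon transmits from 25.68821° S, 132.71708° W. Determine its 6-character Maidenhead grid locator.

Shift to the Maidenhead origin (180°W, 90°S): lon 47.2829, lat 64.3118.
Field: lon ⌊47.2829/20⌋ = 2 → C; lat ⌊64.3118/10⌋ = 6 → G.
Square: lon ⌊7.2829/2⌋ = 3; lat ⌊4.3118/1⌋ = 4.
Subsquare: lon ⌊1.2829/0.0833333⌋ = 15 → p; lat ⌊0.3118/0.0416667⌋ = 7 → h.

CG34ph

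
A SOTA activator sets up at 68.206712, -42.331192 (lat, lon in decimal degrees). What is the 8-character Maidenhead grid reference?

Add 180° to longitude and 90° to latitude: 137.66881, 158.20671.
Field: lon ⌊137.66881/20⌋ = 6 → G; lat ⌊158.20671/10⌋ = 15 → P.
Square: lon ⌊17.66881/2⌋ = 8; lat ⌊8.20671/1⌋ = 8.
Subsquare: lon ⌊1.66881/0.0833333⌋ = 20 → u; lat ⌊0.20671/0.0416667⌋ = 4 → e.
Extended square: lon ⌊0.00214/0.00833333⌋ = 0; lat ⌊0.04005/0.00416667⌋ = 9.

GP88ue09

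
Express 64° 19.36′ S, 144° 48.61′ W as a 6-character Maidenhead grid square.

BC75oq

Offset from 180°W / 90°S: lon 35.1898°, lat 25.6773°.
Field: 35.1898/20 → 1 → B, 25.6773/10 → 2 → C; chars BC.
Square: 15.1898/2 → 7, 5.6773/1 → 5; chars 75.
Subsquare: 1.1898/0.0833333 → 14 → o, 0.6773/0.0416667 → 16 → q; chars oq.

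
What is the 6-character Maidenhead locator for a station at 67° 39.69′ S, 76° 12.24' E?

MC82ci

Offset from 180°W / 90°S: lon 256.2040°, lat 22.3385°.
Field: lon ⌊256.2040/20⌋ = 12 → M; lat ⌊22.3385/10⌋ = 2 → C.
Square: lon ⌊16.2040/2⌋ = 8; lat ⌊2.3385/1⌋ = 2.
Subsquare: lon ⌊0.2040/0.0833333⌋ = 2 → c; lat ⌊0.3385/0.0416667⌋ = 8 → i.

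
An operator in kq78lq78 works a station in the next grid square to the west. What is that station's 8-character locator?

Longitude extended square 7; −1 → 6.
The latitude characters are unchanged.

KQ78lq68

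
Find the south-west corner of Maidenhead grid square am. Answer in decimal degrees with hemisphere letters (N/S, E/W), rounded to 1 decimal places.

Field A=0, M=12: +0·20° lon, +12·10° lat → SW at lon -180°, lat 30°.
latitude 30.0° N, longitude 180.0° W.

30.0° N, 180.0° W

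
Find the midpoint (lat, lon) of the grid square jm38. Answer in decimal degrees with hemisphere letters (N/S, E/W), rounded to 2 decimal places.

38.50° N, 7.00° E

Field J=9, M=12: +9·20° lon, +12·10° lat → SW at lon 0°, lat 30°.
Square 3, 8: +3·2° lon, +8·1° lat → SW at lon 6°, lat 38°.
Cell spans 2° lon × 1° lat. Centre is SW corner plus half of each.
latitude 38.50° N, longitude 7.00° E.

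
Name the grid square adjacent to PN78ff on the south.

Latitude subsquare f = 5; −1 → 4 = e.
The longitude characters are unchanged.

PN78fe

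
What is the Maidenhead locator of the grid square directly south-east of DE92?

Longitude square 9; +1 → 10, wraps to 0, carry into field.
Longitude field D = 3; +1 → 4 = E.
Latitude square 2; −1 → 1.

EE01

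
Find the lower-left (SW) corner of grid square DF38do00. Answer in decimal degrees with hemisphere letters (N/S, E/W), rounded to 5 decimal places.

Field D=3, F=5: +3·20° lon, +5·10° lat → SW at lon -120°, lat -40°.
Square 3, 8: +3·2° lon, +8·1° lat → SW at lon -114°, lat -32°.
Subsquare d=3, o=14: +3·0.0833333° lon, +14·0.0416667° lat → SW at lon -113.75°, lat -31.4167°.
Extended square 0, 0: +0·0.00833333° lon, +0·0.00416667° lat → SW at lon -113.75°, lat -31.4167°.
latitude 31.41667° S, longitude 113.75000° W.

31.41667° S, 113.75000° W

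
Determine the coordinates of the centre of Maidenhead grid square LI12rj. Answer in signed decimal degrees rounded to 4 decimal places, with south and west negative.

-7.6042, 43.4583

Field L=11, I=8: +11·20° lon, +8·10° lat → SW at lon 40°, lat -10°.
Square 1, 2: +1·2° lon, +2·1° lat → SW at lon 42°, lat -8°.
Subsquare r=17, j=9: +17·0.0833333° lon, +9·0.0416667° lat → SW at lon 43.4167°, lat -7.625°.
Cell spans 0.0833333° lon × 0.0416667° lat. Centre is SW corner plus half of each.
latitude -7.6042, longitude 43.4583.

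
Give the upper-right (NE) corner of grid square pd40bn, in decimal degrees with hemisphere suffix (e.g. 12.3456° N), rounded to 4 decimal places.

59.4167° S, 128.1667° E

Field P=15, D=3: +15·20° lon, +3·10° lat → SW at lon 120°, lat -60°.
Square 4, 0: +4·2° lon, +0·1° lat → SW at lon 128°, lat -60°.
Subsquare b=1, n=13: +1·0.0833333° lon, +13·0.0416667° lat → SW at lon 128.083°, lat -59.4583°.
Cell spans 0.0833333° lon × 0.0416667° lat. NE corner is SW corner plus one full cell.
latitude 59.4167° S, longitude 128.1667° E.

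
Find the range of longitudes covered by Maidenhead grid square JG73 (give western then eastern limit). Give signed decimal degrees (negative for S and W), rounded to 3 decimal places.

Field J=9, G=6: +9·20° lon, +6·10° lat → SW at lon 0°, lat -30°.
Square 7, 3: +7·2° lon, +3·1° lat → SW at lon 14°, lat -27°.
Cell spans 2° lon × 1° lat.
west 14.000, east 16.000.

14.000, 16.000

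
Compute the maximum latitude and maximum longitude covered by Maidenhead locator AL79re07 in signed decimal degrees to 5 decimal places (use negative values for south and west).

29.20000, -164.57500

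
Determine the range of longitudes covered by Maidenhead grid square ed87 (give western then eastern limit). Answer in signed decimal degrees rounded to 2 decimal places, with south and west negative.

-84.00, -82.00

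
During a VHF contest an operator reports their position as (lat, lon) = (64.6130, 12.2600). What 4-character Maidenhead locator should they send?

Add 180° to longitude and 90° to latitude: 192.26, 154.61.
Field (20°×10°, letters A–R): lon ⌊192.26/20⌋ = 9 → J; lat ⌊154.61/10⌋ = 15 → P.
Square (2°×1°, digits 0–9): lon ⌊12.26/2⌋ = 6; lat ⌊4.61/1⌋ = 4.

JP64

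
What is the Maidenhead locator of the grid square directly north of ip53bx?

Latitude subsquare x = 23; +1 → 24, wraps to 0 = a, carry into square.
Latitude square 3; +1 → 4.
The longitude characters are unchanged.

IP54ba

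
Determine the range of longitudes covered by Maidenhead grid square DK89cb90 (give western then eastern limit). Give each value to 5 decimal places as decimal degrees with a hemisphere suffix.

103.75833° W, 103.75000° W

Field D=3, K=10: +3·20° lon, +10·10° lat → SW at lon -120°, lat 10°.
Square 8, 9: +8·2° lon, +9·1° lat → SW at lon -104°, lat 19°.
Subsquare c=2, b=1: +2·0.0833333° lon, +1·0.0416667° lat → SW at lon -103.833°, lat 19.0417°.
Extended square 9, 0: +9·0.00833333° lon, +0·0.00416667° lat → SW at lon -103.758°, lat 19.0417°.
Cell spans 0.00833333° lon × 0.00416667° lat.
west 103.75833° W, east 103.75000° W.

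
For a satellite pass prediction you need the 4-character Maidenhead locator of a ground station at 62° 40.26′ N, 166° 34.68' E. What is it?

Add 180° to longitude and 90° to latitude: 346.58, 152.67.
Field: lon ⌊346.58/20⌋ = 17 → R; lat ⌊152.67/10⌋ = 15 → P.
Square: lon ⌊6.58/2⌋ = 3; lat ⌊2.67/1⌋ = 2.

RP32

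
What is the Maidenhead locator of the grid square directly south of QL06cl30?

QL06ck39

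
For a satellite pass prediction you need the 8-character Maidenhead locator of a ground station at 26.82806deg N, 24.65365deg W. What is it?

HL76qt18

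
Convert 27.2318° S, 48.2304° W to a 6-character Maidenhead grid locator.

GG52vs

Shift to the Maidenhead origin (180°W, 90°S): lon 131.7696, lat 62.7682.
Field (20°×10°, letters A–R): lon ⌊131.7696/20⌋ = 6 → G; lat ⌊62.7682/10⌋ = 6 → G.
Square (2°×1°, digits 0–9): lon ⌊11.7696/2⌋ = 5; lat ⌊2.7682/1⌋ = 2.
Subsquare (5′×2.5′, letters a–x): lon ⌊1.7696/0.0833333⌋ = 21 → v; lat ⌊0.7682/0.0416667⌋ = 18 → s.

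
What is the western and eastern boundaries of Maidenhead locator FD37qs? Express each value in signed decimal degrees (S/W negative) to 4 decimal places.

-72.6667, -72.5833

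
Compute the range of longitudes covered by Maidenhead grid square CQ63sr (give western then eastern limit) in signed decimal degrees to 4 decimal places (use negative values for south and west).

-126.5000, -126.4167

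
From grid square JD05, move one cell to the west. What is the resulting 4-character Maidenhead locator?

ID95

Longitude square 0; −1 → -1, wraps to 9, carry into field.
Longitude field J = 9; −1 → 8 = I.
The latitude characters are unchanged.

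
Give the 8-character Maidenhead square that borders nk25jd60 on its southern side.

NK25jc69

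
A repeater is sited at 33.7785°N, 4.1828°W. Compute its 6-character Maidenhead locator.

Offset from 180°W / 90°S: lon 175.8172°, lat 123.7785°.
Field: lon ⌊175.8172/20⌋ = 8 → I; lat ⌊123.7785/10⌋ = 12 → M.
Square: lon ⌊15.8172/2⌋ = 7; lat ⌊3.7785/1⌋ = 3.
Subsquare: lon ⌊1.8172/0.0833333⌋ = 21 → v; lat ⌊0.7785/0.0416667⌋ = 18 → s.

IM73vs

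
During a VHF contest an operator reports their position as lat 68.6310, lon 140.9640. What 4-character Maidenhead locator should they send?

QP08

Add 180° to longitude and 90° to latitude: 320.96, 158.63.
Field: lon ⌊320.96/20⌋ = 16 → Q; lat ⌊158.63/10⌋ = 15 → P.
Square: lon ⌊0.96/2⌋ = 0; lat ⌊8.63/1⌋ = 8.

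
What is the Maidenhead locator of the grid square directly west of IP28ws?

IP28vs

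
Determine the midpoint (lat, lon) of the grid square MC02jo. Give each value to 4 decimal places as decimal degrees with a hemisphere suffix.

67.3958° S, 60.7917° E

Field M=12, C=2: +12·20° lon, +2·10° lat → SW at lon 60°, lat -70°.
Square 0, 2: +0·2° lon, +2·1° lat → SW at lon 60°, lat -68°.
Subsquare j=9, o=14: +9·0.0833333° lon, +14·0.0416667° lat → SW at lon 60.75°, lat -67.4167°.
Cell spans 0.0833333° lon × 0.0416667° lat. Centre is SW corner plus half of each.
latitude 67.3958° S, longitude 60.7917° E.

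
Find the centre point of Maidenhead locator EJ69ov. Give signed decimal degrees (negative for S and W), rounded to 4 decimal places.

9.8958, -86.7917

Field E=4, J=9: +4·20° lon, +9·10° lat → SW at lon -100°, lat 0°.
Square 6, 9: +6·2° lon, +9·1° lat → SW at lon -88°, lat 9°.
Subsquare o=14, v=21: +14·0.0833333° lon, +21·0.0416667° lat → SW at lon -86.8333°, lat 9.875°.
Cell spans 0.0833333° lon × 0.0416667° lat. Centre is SW corner plus half of each.
latitude 9.8958, longitude -86.7917.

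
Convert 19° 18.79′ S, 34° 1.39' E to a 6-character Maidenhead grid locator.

KH70aq

Add 180° to longitude and 90° to latitude: 214.0232, 70.6868.
Field: lon ⌊214.0232/20⌋ = 10 → K; lat ⌊70.6868/10⌋ = 7 → H.
Square: lon ⌊14.0232/2⌋ = 7; lat ⌊0.6868/1⌋ = 0.
Subsquare: lon ⌊0.0232/0.0833333⌋ = 0 → a; lat ⌊0.6868/0.0416667⌋ = 16 → q.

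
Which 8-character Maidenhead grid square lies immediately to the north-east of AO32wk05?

Longitude extended square 0; +1 → 1.
Latitude extended square 5; +1 → 6.

AO32wk16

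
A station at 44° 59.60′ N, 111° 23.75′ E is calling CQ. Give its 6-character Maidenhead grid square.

Shift to the Maidenhead origin (180°W, 90°S): lon 291.3958, lat 134.9933.
Field: 291.3958/20 → 14 → O, 134.9933/10 → 13 → N; chars ON.
Square: 11.3958/2 → 5, 4.9933/1 → 4; chars 54.
Subsquare: 1.3958/0.0833333 → 16 → q, 0.9933/0.0416667 → 23 → x; chars qx.

ON54qx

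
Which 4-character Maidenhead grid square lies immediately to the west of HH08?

Longitude square 0; −1 → -1, wraps to 9, carry into field.
Longitude field H = 7; −1 → 6 = G.
The latitude characters are unchanged.

GH98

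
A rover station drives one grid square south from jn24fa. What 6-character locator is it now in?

Latitude subsquare a = 0; −1 → -1, wraps to 23 = x, carry into square.
Latitude square 4; −1 → 3.
The longitude characters are unchanged.

JN23fx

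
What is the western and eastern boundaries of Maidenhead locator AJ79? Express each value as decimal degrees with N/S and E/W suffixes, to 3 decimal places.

Field A=0, J=9: +0·20° lon, +9·10° lat → SW at lon -180°, lat 0°.
Square 7, 9: +7·2° lon, +9·1° lat → SW at lon -166°, lat 9°.
Cell spans 2° lon × 1° lat.
west 166.000° W, east 164.000° W.

166.000° W, 164.000° W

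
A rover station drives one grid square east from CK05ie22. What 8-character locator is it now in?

CK05ie32

Longitude extended square 2; +1 → 3.
The latitude characters are unchanged.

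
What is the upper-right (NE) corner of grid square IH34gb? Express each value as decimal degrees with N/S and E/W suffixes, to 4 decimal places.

15.9167° S, 13.4167° W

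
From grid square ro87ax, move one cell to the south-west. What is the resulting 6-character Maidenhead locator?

Longitude subsquare a = 0; −1 → -1, wraps to 23 = x, carry into square.
Longitude square 8; −1 → 7.
Latitude subsquare x = 23; −1 → 22 = w.

RO77xw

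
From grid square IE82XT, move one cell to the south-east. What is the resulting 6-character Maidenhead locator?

IE92as

Longitude subsquare x = 23; +1 → 24, wraps to 0 = a, carry into square.
Longitude square 8; +1 → 9.
Latitude subsquare t = 19; −1 → 18 = s.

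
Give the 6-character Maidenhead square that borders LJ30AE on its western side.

Longitude subsquare a = 0; −1 → -1, wraps to 23 = x, carry into square.
Longitude square 3; −1 → 2.
The latitude characters are unchanged.

LJ20xe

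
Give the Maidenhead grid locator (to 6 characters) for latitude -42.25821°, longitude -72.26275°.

FE37ur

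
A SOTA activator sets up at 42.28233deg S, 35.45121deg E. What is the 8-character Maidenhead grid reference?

KE77rr42

Offset from 180°W / 90°S: lon 215.45121°, lat 47.71767°.
Field: lon ⌊215.45121/20⌋ = 10 → K; lat ⌊47.71767/10⌋ = 4 → E.
Square: lon ⌊15.45121/2⌋ = 7; lat ⌊7.71767/1⌋ = 7.
Subsquare: lon ⌊1.45121/0.0833333⌋ = 17 → r; lat ⌊0.71767/0.0416667⌋ = 17 → r.
Extended square: lon ⌊0.03454/0.00833333⌋ = 4; lat ⌊0.00934/0.00416667⌋ = 2.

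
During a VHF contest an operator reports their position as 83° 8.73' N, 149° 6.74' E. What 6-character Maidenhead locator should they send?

Shift to the Maidenhead origin (180°W, 90°S): lon 329.1123, lat 173.1455.
Field: 329.1123/20 → 16 → Q, 173.1455/10 → 17 → R; chars QR.
Square: 9.1123/2 → 4, 3.1455/1 → 3; chars 43.
Subsquare: 1.1123/0.0833333 → 13 → n, 0.1455/0.0416667 → 3 → d; chars nd.

QR43nd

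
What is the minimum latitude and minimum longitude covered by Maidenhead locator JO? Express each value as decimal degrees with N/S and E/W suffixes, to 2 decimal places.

50.00° N, 0.00° E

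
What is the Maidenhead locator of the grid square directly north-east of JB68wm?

JB68xn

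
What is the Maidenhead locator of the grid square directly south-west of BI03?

AI92

Longitude square 0; −1 → -1, wraps to 9, carry into field.
Longitude field B = 1; −1 → 0 = A.
Latitude square 3; −1 → 2.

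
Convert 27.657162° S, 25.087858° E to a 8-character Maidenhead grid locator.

KG22ni02

Shift to the Maidenhead origin (180°W, 90°S): lon 205.08786, lat 62.34284.
Field (20°×10°, letters A–R): lon ⌊205.08786/20⌋ = 10 → K; lat ⌊62.34284/10⌋ = 6 → G.
Square (2°×1°, digits 0–9): lon ⌊5.08786/2⌋ = 2; lat ⌊2.34284/1⌋ = 2.
Subsquare (5′×2.5′, letters a–x): lon ⌊1.08786/0.0833333⌋ = 13 → n; lat ⌊0.34284/0.0416667⌋ = 8 → i.
Extended square (30″×15″, digits 0–9): lon ⌊0.00452/0.00833333⌋ = 0; lat ⌊0.00950/0.00416667⌋ = 2.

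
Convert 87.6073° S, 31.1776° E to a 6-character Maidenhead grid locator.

KA52oj

Offset from 180°W / 90°S: lon 211.1776°, lat 2.3927°.
Field: 211.1776/20 → 10 → K, 2.3927/10 → 0 → A; chars KA.
Square: 11.1776/2 → 5, 2.3927/1 → 2; chars 52.
Subsquare: 1.1776/0.0833333 → 14 → o, 0.3927/0.0416667 → 9 → j; chars oj.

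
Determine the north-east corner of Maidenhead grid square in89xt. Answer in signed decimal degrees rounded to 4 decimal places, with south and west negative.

Field I=8, N=13: +8·20° lon, +13·10° lat → SW at lon -20°, lat 40°.
Square 8, 9: +8·2° lon, +9·1° lat → SW at lon -4°, lat 49°.
Subsquare x=23, t=19: +23·0.0833333° lon, +19·0.0416667° lat → SW at lon -2.08333°, lat 49.7917°.
Cell spans 0.0833333° lon × 0.0416667° lat. NE corner is SW corner plus one full cell.
latitude 49.8333, longitude -2.0000.

49.8333, -2.0000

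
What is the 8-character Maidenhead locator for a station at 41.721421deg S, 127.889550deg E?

PE38wg66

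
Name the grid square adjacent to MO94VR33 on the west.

Longitude extended square 3; −1 → 2.
The latitude characters are unchanged.

MO94vr23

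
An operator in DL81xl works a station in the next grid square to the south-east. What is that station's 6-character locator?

Longitude subsquare x = 23; +1 → 24, wraps to 0 = a, carry into square.
Longitude square 8; +1 → 9.
Latitude subsquare l = 11; −1 → 10 = k.

DL91ak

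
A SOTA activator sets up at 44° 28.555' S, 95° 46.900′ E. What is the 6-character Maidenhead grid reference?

NE75vm

Add 180° to longitude and 90° to latitude: 275.7817, 45.5241.
Field: lon ⌊275.7817/20⌋ = 13 → N; lat ⌊45.5241/10⌋ = 4 → E.
Square: lon ⌊15.7817/2⌋ = 7; lat ⌊5.5241/1⌋ = 5.
Subsquare: lon ⌊1.7817/0.0833333⌋ = 21 → v; lat ⌊0.5241/0.0416667⌋ = 12 → m.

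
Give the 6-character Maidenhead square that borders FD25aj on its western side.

Longitude subsquare a = 0; −1 → -1, wraps to 23 = x, carry into square.
Longitude square 2; −1 → 1.
The latitude characters are unchanged.

FD15xj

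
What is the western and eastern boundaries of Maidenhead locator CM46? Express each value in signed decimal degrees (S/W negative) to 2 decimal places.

Field C=2, M=12: +2·20° lon, +12·10° lat → SW at lon -140°, lat 30°.
Square 4, 6: +4·2° lon, +6·1° lat → SW at lon -132°, lat 36°.
Cell spans 2° lon × 1° lat.
west -132.00, east -130.00.

-132.00, -130.00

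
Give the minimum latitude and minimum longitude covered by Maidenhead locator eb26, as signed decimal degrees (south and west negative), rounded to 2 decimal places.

Field E=4, B=1: +4·20° lon, +1·10° lat → SW at lon -100°, lat -80°.
Square 2, 6: +2·2° lon, +6·1° lat → SW at lon -96°, lat -74°.
latitude -74.00, longitude -96.00.

-74.00, -96.00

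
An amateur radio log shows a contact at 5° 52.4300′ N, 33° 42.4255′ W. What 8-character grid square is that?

Offset from 180°W / 90°S: lon 146.29291°, lat 95.87383°.
Field: 146.29291/20 → 7 → H, 95.87383/10 → 9 → J; chars HJ.
Square: 6.29291/2 → 3, 5.87383/1 → 5; chars 35.
Subsquare: 0.29291/0.0833333 → 3 → d, 0.87383/0.0416667 → 20 → u; chars du.
Extended square: 0.04291/0.00833333 → 5, 0.04050/0.00416667 → 9; chars 59.

HJ35du59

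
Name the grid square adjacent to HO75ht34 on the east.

Longitude extended square 3; +1 → 4.
The latitude characters are unchanged.

HO75ht44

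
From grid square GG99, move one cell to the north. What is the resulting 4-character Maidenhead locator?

GH90

Latitude square 9; +1 → 10, wraps to 0, carry into field.
Latitude field G = 6; +1 → 7 = H.
The longitude characters are unchanged.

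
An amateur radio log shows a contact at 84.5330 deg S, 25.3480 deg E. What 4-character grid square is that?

Offset from 180°W / 90°S: lon 205.35°, lat 5.47°.
Field: 205.35/20 → 10 → K, 5.47/10 → 0 → A; chars KA.
Square: 5.35/2 → 2, 5.47/1 → 5; chars 25.

KA25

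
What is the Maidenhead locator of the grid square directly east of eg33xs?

EG43as

Longitude subsquare x = 23; +1 → 24, wraps to 0 = a, carry into square.
Longitude square 3; +1 → 4.
The latitude characters are unchanged.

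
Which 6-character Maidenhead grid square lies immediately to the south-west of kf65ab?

Longitude subsquare a = 0; −1 → -1, wraps to 23 = x, carry into square.
Longitude square 6; −1 → 5.
Latitude subsquare b = 1; −1 → 0 = a.

KF55xa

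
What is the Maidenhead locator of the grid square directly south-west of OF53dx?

Longitude subsquare d = 3; −1 → 2 = c.
Latitude subsquare x = 23; −1 → 22 = w.

OF53cw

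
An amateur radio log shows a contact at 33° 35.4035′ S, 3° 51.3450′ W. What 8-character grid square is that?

IF86bj78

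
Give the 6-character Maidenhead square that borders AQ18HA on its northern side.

AQ18hb

Latitude subsquare a = 0; +1 → 1 = b.
The longitude characters are unchanged.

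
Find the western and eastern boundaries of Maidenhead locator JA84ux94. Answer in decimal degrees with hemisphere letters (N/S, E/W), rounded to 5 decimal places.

Field J=9, A=0: +9·20° lon, +0·10° lat → SW at lon 0°, lat -90°.
Square 8, 4: +8·2° lon, +4·1° lat → SW at lon 16°, lat -86°.
Subsquare u=20, x=23: +20·0.0833333° lon, +23·0.0416667° lat → SW at lon 17.6667°, lat -85.0417°.
Extended square 9, 4: +9·0.00833333° lon, +4·0.00416667° lat → SW at lon 17.7417°, lat -85.025°.
Cell spans 0.00833333° lon × 0.00416667° lat.
west 17.74167° E, east 17.75000° E.

17.74167° E, 17.75000° E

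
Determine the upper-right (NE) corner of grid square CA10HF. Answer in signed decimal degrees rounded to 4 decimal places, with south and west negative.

Field C=2, A=0: +2·20° lon, +0·10° lat → SW at lon -140°, lat -90°.
Square 1, 0: +1·2° lon, +0·1° lat → SW at lon -138°, lat -90°.
Subsquare h=7, f=5: +7·0.0833333° lon, +5·0.0416667° lat → SW at lon -137.417°, lat -89.7917°.
Cell spans 0.0833333° lon × 0.0416667° lat. NE corner is SW corner plus one full cell.
latitude -89.7500, longitude -137.3333.

-89.7500, -137.3333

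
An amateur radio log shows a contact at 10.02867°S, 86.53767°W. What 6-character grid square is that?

Add 180° to longitude and 90° to latitude: 93.4623, 79.9713.
Field (20°×10°, letters A–R): lon ⌊93.4623/20⌋ = 4 → E; lat ⌊79.9713/10⌋ = 7 → H.
Square (2°×1°, digits 0–9): lon ⌊13.4623/2⌋ = 6; lat ⌊9.9713/1⌋ = 9.
Subsquare (5′×2.5′, letters a–x): lon ⌊1.4623/0.0833333⌋ = 17 → r; lat ⌊0.9713/0.0416667⌋ = 23 → x.

EH69rx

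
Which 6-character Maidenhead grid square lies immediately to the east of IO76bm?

Longitude subsquare b = 1; +1 → 2 = c.
The latitude characters are unchanged.

IO76cm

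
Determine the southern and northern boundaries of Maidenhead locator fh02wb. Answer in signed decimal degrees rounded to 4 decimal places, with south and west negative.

-17.9583, -17.9167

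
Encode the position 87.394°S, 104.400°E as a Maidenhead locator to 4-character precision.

OA22

Add 180° to longitude and 90° to latitude: 284.40, 2.61.
Field: lon ⌊284.40/20⌋ = 14 → O; lat ⌊2.61/10⌋ = 0 → A.
Square: lon ⌊4.40/2⌋ = 2; lat ⌊2.61/1⌋ = 2.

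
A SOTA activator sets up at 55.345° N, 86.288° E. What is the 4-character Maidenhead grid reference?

NO35

Shift to the Maidenhead origin (180°W, 90°S): lon 266.29, lat 145.34.
Field: lon ⌊266.29/20⌋ = 13 → N; lat ⌊145.34/10⌋ = 14 → O.
Square: lon ⌊6.29/2⌋ = 3; lat ⌊5.34/1⌋ = 5.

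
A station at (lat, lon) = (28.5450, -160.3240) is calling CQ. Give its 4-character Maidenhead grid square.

AL98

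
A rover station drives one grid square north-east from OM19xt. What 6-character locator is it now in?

Longitude subsquare x = 23; +1 → 24, wraps to 0 = a, carry into square.
Longitude square 1; +1 → 2.
Latitude subsquare t = 19; +1 → 20 = u.

OM29au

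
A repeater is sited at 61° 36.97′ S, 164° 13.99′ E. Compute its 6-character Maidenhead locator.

RC28cj

Offset from 180°W / 90°S: lon 344.2332°, lat 28.3838°.
Field: 344.2332/20 → 17 → R, 28.3838/10 → 2 → C; chars RC.
Square: 4.2332/2 → 2, 8.3838/1 → 8; chars 28.
Subsquare: 0.2332/0.0833333 → 2 → c, 0.3838/0.0416667 → 9 → j; chars cj.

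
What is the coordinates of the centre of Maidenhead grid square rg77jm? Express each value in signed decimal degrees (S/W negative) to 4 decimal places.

-22.4792, 174.7917

Field R=17, G=6: +17·20° lon, +6·10° lat → SW at lon 160°, lat -30°.
Square 7, 7: +7·2° lon, +7·1° lat → SW at lon 174°, lat -23°.
Subsquare j=9, m=12: +9·0.0833333° lon, +12·0.0416667° lat → SW at lon 174.75°, lat -22.5°.
Cell spans 0.0833333° lon × 0.0416667° lat. Centre is SW corner plus half of each.
latitude -22.4792, longitude 174.7917.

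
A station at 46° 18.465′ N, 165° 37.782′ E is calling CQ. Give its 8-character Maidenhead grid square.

Shift to the Maidenhead origin (180°W, 90°S): lon 345.62970, lat 136.30775.
Field: lon ⌊345.62970/20⌋ = 17 → R; lat ⌊136.30775/10⌋ = 13 → N.
Square: lon ⌊5.62970/2⌋ = 2; lat ⌊6.30775/1⌋ = 6.
Subsquare: lon ⌊1.62970/0.0833333⌋ = 19 → t; lat ⌊0.30775/0.0416667⌋ = 7 → h.
Extended square: lon ⌊0.04637/0.00833333⌋ = 5; lat ⌊0.01608/0.00416667⌋ = 3.

RN26th53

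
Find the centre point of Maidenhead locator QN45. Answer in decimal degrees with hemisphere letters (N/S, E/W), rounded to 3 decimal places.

45.500° N, 149.000° E

Field Q=16, N=13: +16·20° lon, +13·10° lat → SW at lon 140°, lat 40°.
Square 4, 5: +4·2° lon, +5·1° lat → SW at lon 148°, lat 45°.
Cell spans 2° lon × 1° lat. Centre is SW corner plus half of each.
latitude 45.500° N, longitude 149.000° E.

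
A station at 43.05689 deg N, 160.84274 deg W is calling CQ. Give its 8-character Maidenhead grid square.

AN93nb83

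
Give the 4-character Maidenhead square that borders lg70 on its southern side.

Latitude square 0; −1 → -1, wraps to 9, carry into field.
Latitude field G = 6; −1 → 5 = F.
The longitude characters are unchanged.

LF79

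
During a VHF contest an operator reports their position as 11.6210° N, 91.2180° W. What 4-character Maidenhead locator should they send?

EK41

Shift to the Maidenhead origin (180°W, 90°S): lon 88.78, lat 101.62.
Field: lon ⌊88.78/20⌋ = 4 → E; lat ⌊101.62/10⌋ = 10 → K.
Square: lon ⌊8.78/2⌋ = 4; lat ⌊1.62/1⌋ = 1.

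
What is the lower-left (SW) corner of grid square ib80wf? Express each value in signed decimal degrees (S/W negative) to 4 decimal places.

Field I=8, B=1: +8·20° lon, +1·10° lat → SW at lon -20°, lat -80°.
Square 8, 0: +8·2° lon, +0·1° lat → SW at lon -4°, lat -80°.
Subsquare w=22, f=5: +22·0.0833333° lon, +5·0.0416667° lat → SW at lon -2.16667°, lat -79.7917°.
latitude -79.7917, longitude -2.1667.

-79.7917, -2.1667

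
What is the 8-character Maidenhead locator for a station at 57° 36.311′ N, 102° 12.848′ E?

OO17co55

Add 180° to longitude and 90° to latitude: 282.21413, 147.60518.
Field: 282.21413/20 → 14 → O, 147.60518/10 → 14 → O; chars OO.
Square: 2.21413/2 → 1, 7.60518/1 → 7; chars 17.
Subsquare: 0.21413/0.0833333 → 2 → c, 0.60518/0.0416667 → 14 → o; chars co.
Extended square: 0.04747/0.00833333 → 5, 0.02185/0.00416667 → 5; chars 55.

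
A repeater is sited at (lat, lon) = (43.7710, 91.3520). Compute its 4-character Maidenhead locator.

NN53

Offset from 180°W / 90°S: lon 271.35°, lat 133.77°.
Field: 271.35/20 → 13 → N, 133.77/10 → 13 → N; chars NN.
Square: 11.35/2 → 5, 3.77/1 → 3; chars 53.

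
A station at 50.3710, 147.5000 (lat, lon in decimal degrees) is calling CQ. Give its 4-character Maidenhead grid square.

Shift to the Maidenhead origin (180°W, 90°S): lon 327.50, lat 140.37.
Field (20°×10°, letters A–R): 327.50/20 → 16 → Q, 140.37/10 → 14 → O; chars QO.
Square (2°×1°, digits 0–9): 7.50/2 → 3, 0.37/1 → 0; chars 30.

QO30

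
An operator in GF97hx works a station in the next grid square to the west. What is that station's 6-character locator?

Longitude subsquare h = 7; −1 → 6 = g.
The latitude characters are unchanged.

GF97gx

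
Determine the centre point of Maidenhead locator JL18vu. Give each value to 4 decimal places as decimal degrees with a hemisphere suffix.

Field J=9, L=11: +9·20° lon, +11·10° lat → SW at lon 0°, lat 20°.
Square 1, 8: +1·2° lon, +8·1° lat → SW at lon 2°, lat 28°.
Subsquare v=21, u=20: +21·0.0833333° lon, +20·0.0416667° lat → SW at lon 3.75°, lat 28.8333°.
Cell spans 0.0833333° lon × 0.0416667° lat. Centre is SW corner plus half of each.
latitude 28.8542° N, longitude 3.7917° E.

28.8542° N, 3.7917° E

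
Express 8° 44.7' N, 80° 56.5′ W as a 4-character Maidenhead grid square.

EJ98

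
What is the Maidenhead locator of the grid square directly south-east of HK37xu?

Longitude subsquare x = 23; +1 → 24, wraps to 0 = a, carry into square.
Longitude square 3; +1 → 4.
Latitude subsquare u = 20; −1 → 19 = t.

HK47at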